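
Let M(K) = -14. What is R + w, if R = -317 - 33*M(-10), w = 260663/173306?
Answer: 25390033/173306 ≈ 146.50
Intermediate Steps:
w = 260663/173306 (w = 260663*(1/173306) = 260663/173306 ≈ 1.5041)
R = 145 (R = -317 - 33*(-14) = -317 + 462 = 145)
R + w = 145 + 260663/173306 = 25390033/173306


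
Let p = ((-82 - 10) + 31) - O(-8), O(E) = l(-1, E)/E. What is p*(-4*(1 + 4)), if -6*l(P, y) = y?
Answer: 3650/3 ≈ 1216.7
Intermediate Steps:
l(P, y) = -y/6
O(E) = -⅙ (O(E) = (-E/6)/E = -⅙)
p = -365/6 (p = ((-82 - 10) + 31) - 1*(-⅙) = (-92 + 31) + ⅙ = -61 + ⅙ = -365/6 ≈ -60.833)
p*(-4*(1 + 4)) = -(-730)*(1 + 4)/3 = -(-730)*5/3 = -365/6*(-20) = 3650/3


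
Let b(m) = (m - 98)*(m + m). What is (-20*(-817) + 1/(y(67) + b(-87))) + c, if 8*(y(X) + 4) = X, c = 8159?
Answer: 6309839953/257555 ≈ 24499.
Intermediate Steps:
b(m) = 2*m*(-98 + m) (b(m) = (-98 + m)*(2*m) = 2*m*(-98 + m))
y(X) = -4 + X/8
(-20*(-817) + 1/(y(67) + b(-87))) + c = (-20*(-817) + 1/((-4 + (⅛)*67) + 2*(-87)*(-98 - 87))) + 8159 = (16340 + 1/((-4 + 67/8) + 2*(-87)*(-185))) + 8159 = (16340 + 1/(35/8 + 32190)) + 8159 = (16340 + 1/(257555/8)) + 8159 = (16340 + 8/257555) + 8159 = 4208448708/257555 + 8159 = 6309839953/257555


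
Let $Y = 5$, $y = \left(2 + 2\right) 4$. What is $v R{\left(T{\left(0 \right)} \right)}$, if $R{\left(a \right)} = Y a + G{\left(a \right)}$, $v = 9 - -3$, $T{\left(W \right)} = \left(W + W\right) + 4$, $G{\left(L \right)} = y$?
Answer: $432$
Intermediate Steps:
$y = 16$ ($y = 4 \cdot 4 = 16$)
$G{\left(L \right)} = 16$
$T{\left(W \right)} = 4 + 2 W$ ($T{\left(W \right)} = 2 W + 4 = 4 + 2 W$)
$v = 12$ ($v = 9 + 3 = 12$)
$R{\left(a \right)} = 16 + 5 a$ ($R{\left(a \right)} = 5 a + 16 = 16 + 5 a$)
$v R{\left(T{\left(0 \right)} \right)} = 12 \left(16 + 5 \left(4 + 2 \cdot 0\right)\right) = 12 \left(16 + 5 \left(4 + 0\right)\right) = 12 \left(16 + 5 \cdot 4\right) = 12 \left(16 + 20\right) = 12 \cdot 36 = 432$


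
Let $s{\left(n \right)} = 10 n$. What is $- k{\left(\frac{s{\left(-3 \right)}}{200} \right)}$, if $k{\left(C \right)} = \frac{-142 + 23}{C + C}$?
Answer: $- \frac{1190}{3} \approx -396.67$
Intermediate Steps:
$k{\left(C \right)} = - \frac{119}{2 C}$
$- k{\left(\frac{s{\left(-3 \right)}}{200} \right)} = - \frac{-119}{2 \frac{10 \left(-3\right)}{200}} = - \frac{-119}{2 \left(\left(-30\right) \frac{1}{200}\right)} = - \frac{-119}{2 \left(- \frac{3}{20}\right)} = - \frac{\left(-119\right) \left(-20\right)}{2 \cdot 3} = \left(-1\right) \frac{1190}{3} = - \frac{1190}{3}$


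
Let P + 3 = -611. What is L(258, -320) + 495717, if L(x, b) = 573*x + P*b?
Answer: 840031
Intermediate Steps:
P = -614 (P = -3 - 611 = -614)
L(x, b) = -614*b + 573*x (L(x, b) = 573*x - 614*b = -614*b + 573*x)
L(258, -320) + 495717 = (-614*(-320) + 573*258) + 495717 = (196480 + 147834) + 495717 = 344314 + 495717 = 840031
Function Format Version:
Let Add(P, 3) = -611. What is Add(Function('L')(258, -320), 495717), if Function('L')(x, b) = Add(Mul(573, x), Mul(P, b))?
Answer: 840031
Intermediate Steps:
P = -614 (P = Add(-3, -611) = -614)
Function('L')(x, b) = Add(Mul(-614, b), Mul(573, x)) (Function('L')(x, b) = Add(Mul(573, x), Mul(-614, b)) = Add(Mul(-614, b), Mul(573, x)))
Add(Function('L')(258, -320), 495717) = Add(Add(Mul(-614, -320), Mul(573, 258)), 495717) = Add(Add(196480, 147834), 495717) = Add(344314, 495717) = 840031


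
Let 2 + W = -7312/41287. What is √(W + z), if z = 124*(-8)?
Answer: I*√1694690561330/41287 ≈ 31.531*I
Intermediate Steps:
z = -992
W = -89886/41287 (W = -2 - 7312/41287 = -89886/41287 ≈ -2.1771)
√(W + z) = √(-89886/41287 - 992) = √(-41046590/41287) = I*√1694690561330/41287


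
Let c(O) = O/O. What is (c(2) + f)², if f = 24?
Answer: 625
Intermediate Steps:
c(O) = 1
(c(2) + f)² = (1 + 24)² = 25² = 625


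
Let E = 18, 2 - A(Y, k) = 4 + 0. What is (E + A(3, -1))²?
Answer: 256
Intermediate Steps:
A(Y, k) = -2 (A(Y, k) = 2 - (4 + 0) = 2 - 1*4 = 2 - 4 = -2)
(E + A(3, -1))² = (18 - 2)² = 16² = 256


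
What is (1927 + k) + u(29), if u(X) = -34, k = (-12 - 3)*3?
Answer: 1848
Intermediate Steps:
k = -45 (k = -15*3 = -45)
(1927 + k) + u(29) = (1927 - 45) - 34 = 1882 - 34 = 1848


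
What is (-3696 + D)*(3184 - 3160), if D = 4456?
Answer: 18240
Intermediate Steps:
(-3696 + D)*(3184 - 3160) = (-3696 + 4456)*(3184 - 3160) = 760*24 = 18240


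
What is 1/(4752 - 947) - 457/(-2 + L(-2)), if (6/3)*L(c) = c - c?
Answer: 1738887/7610 ≈ 228.50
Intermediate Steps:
L(c) = 0 (L(c) = (c - c)/2 = (½)*0 = 0)
1/(4752 - 947) - 457/(-2 + L(-2)) = 1/(4752 - 947) - 457/(-2 + 0) = 1/3805 - 457/(-2) = 1/3805 - (-1)*457/2 = 1/3805 - 1*(-457/2) = 1/3805 + 457/2 = 1738887/7610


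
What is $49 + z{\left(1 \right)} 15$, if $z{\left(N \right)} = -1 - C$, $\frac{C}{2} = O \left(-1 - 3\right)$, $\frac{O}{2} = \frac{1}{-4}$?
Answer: $-26$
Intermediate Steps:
$O = - \frac{1}{2}$ ($O = \frac{2}{-4} = 2 \left(- \frac{1}{4}\right) = - \frac{1}{2} \approx -0.5$)
$C = 4$ ($C = 2 \left(- \frac{-1 - 3}{2}\right) = 2 \left(\left(- \frac{1}{2}\right) \left(-4\right)\right) = 2 \cdot 2 = 4$)
$z{\left(N \right)} = -5$ ($z{\left(N \right)} = -1 - 4 = -5$)
$49 + z{\left(1 \right)} 15 = 49 - 75 = -26$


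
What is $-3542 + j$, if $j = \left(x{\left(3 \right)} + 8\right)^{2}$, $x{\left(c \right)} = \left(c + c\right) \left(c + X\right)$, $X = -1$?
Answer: $-3142$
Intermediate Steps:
$x{\left(c \right)} = 2 c \left(-1 + c\right)$ ($x{\left(c \right)} = \left(c + c\right) \left(c - 1\right) = 2 c \left(-1 + c\right)$)
$j = 400$ ($j = \left(2 \cdot 3 \left(-1 + 3\right) + 8\right)^{2} = \left(2 \cdot 3 \cdot 2 + 8\right)^{2} = \left(12 + 8\right)^{2} = 20^{2} = 400$)
$-3542 + j = -3542 + 400 = -3142$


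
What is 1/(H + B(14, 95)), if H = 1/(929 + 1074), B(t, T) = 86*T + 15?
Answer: 2003/16394556 ≈ 0.00012217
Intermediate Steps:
B(t, T) = 15 + 86*T
H = 1/2003 ≈ 0.00049925
1/(H + B(14, 95)) = 1/(1/2003 + (15 + 86*95)) = 1/(1/2003 + (15 + 8170)) = 1/(1/2003 + 8185) = 1/(16394556/2003) = 2003/16394556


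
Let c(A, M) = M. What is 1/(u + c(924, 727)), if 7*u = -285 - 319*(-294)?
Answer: 7/98590 ≈ 7.1001e-5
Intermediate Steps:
u = 93501/7 (u = (-285 - 319*(-294))/7 = (-285 + 93786)/7 = (1/7)*93501 = 93501/7 ≈ 13357.)
1/(u + c(924, 727)) = 1/(93501/7 + 727) = 1/(98590/7) = 7/98590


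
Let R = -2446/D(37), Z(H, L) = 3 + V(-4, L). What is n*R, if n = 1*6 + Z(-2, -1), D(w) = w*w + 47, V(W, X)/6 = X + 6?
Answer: -15899/236 ≈ -67.369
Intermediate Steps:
V(W, X) = 36 + 6*X (V(W, X) = 6*(X + 6) = 6*(6 + X) = 36 + 6*X)
D(w) = 47 + w² (D(w) = w² + 47 = 47 + w²)
Z(H, L) = 39 + 6*L (Z(H, L) = 3 + (36 + 6*L) = 39 + 6*L)
n = 39 (n = 1*6 + (39 + 6*(-1)) = 6 + (39 - 6) = 6 + 33 = 39)
R = -1223/708 (R = -2446/(47 + 37²) = -2446/(47 + 1369) = -2446/1416 = -2446*1/1416 = -1223/708 ≈ -1.7274)
n*R = 39*(-1223/708) = -15899/236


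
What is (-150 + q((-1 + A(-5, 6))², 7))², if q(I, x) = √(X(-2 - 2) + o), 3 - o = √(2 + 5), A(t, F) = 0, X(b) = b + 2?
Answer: (150 - √(1 - √7))² ≈ 22498.0 - 384.9*I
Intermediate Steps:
X(b) = 2 + b
o = 3 - √7 (o = 3 - √(2 + 5) = 3 - √7 ≈ 0.35425)
q(I, x) = √(1 - √7) (q(I, x) = √((2 + (-2 - 2)) + (3 - √7)) = √((2 - 4) + (3 - √7)) = √(-2 + (3 - √7)) = √(1 - √7))
(-150 + q((-1 + A(-5, 6))², 7))² = (-150 + √(1 - √7))²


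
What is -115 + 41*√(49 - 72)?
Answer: -115 + 41*I*√23 ≈ -115.0 + 196.63*I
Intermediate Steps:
-115 + 41*√(49 - 72) = -115 + 41*√(-23) = -115 + 41*(I*√23) = -115 + 41*I*√23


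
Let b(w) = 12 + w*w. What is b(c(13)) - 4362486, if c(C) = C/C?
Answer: -4362473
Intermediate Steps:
c(C) = 1
b(w) = 12 + w²
b(c(13)) - 4362486 = (12 + 1²) - 4362486 = (12 + 1) - 4362486 = 13 - 4362486 = -4362473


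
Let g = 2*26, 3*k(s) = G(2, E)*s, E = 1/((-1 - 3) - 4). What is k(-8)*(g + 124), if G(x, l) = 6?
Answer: -2816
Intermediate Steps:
E = -⅛ (E = 1/(-4 - 4) = 1/(-8) = -⅛ ≈ -0.12500)
k(s) = 2*s (k(s) = (6*s)/3 = 2*s)
g = 52
k(-8)*(g + 124) = (2*(-8))*(52 + 124) = -16*176 = -2816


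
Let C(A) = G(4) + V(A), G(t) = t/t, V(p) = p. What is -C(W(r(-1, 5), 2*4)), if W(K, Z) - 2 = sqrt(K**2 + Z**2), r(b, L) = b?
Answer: -3 - sqrt(65) ≈ -11.062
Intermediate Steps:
G(t) = 1
W(K, Z) = 2 + sqrt(K**2 + Z**2)
C(A) = 1 + A
-C(W(r(-1, 5), 2*4)) = -(1 + (2 + sqrt((-1)**2 + (2*4)**2))) = -(1 + (2 + sqrt(1 + 8**2))) = -(1 + (2 + sqrt(1 + 64))) = -(1 + (2 + sqrt(65))) = -(3 + sqrt(65)) = -3 - sqrt(65)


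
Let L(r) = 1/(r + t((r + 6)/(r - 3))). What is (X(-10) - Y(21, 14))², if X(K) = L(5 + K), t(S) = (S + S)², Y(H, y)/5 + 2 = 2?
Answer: 256/6241 ≈ 0.041019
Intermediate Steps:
Y(H, y) = 0 (Y(H, y) = -10 + 5*2 = -10 + 10 = 0)
t(S) = 4*S² (t(S) = (2*S)² = 4*S²)
L(r) = 1/(r + 4*(6 + r)²/(-3 + r)²) (L(r) = 1/(r + 4*((r + 6)/(r - 3))²) = 1/(r + 4*((6 + r)/(-3 + r))²) = 1/(r + 4*((6 + r)²/(-3 + r)²)) = 1/(r + 4*(6 + r)²/(-3 + r)²))
X(K) = (2 + K)²/(4*(11 + K)² + (2 + K)²*(5 + K)) (X(K) = (-3 + (5 + K))²/(4*(6 + (5 + K))² + (5 + K)*(-3 + (5 + K))²) = (2 + K)²/(4*(11 + K)² + (5 + K)*(2 + K)²) = (2 + K)²/(4*(11 + K)² + (2 + K)²*(5 + K)))
(X(-10) - Y(21, 14))² = ((2 - 10)²/(4*(11 - 10)² + (2 - 10)²*(5 - 10)) - 1*0)² = ((-8)²/(4*1² + (-8)²*(-5)) + 0)² = (64/(4*1 + 64*(-5)) + 0)² = (64/(4 - 320) + 0)² = (64/(-316) + 0)² = (64*(-1/316) + 0)² = (-16/79 + 0)² = (-16/79)² = 256/6241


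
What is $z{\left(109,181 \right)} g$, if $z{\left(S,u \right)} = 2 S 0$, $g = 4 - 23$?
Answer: $0$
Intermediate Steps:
$g = -19$ ($g = 4 - 23 = -19$)
$z{\left(S,u \right)} = 0$
$z{\left(109,181 \right)} g = 0 \left(-19\right) = 0$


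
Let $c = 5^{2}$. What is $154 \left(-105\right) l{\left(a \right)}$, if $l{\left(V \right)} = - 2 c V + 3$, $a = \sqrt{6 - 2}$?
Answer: $1568490$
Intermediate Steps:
$c = 25$
$a = 2$ ($a = \sqrt{4} = 2$)
$l{\left(V \right)} = 3 - 50 V$ ($l{\left(V \right)} = \left(-2\right) 25 V + 3 = - 50 V + 3 = 3 - 50 V$)
$154 \left(-105\right) l{\left(a \right)} = 154 \left(-105\right) \left(3 - 100\right) = - 16170 \left(3 - 100\right) = \left(-16170\right) \left(-97\right) = 1568490$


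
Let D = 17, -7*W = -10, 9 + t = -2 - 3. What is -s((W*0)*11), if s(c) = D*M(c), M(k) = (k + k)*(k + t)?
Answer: 0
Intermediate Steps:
t = -14 (t = -9 + (-2 - 3) = -9 - 5 = -14)
W = 10/7 (W = -⅐*(-10) = 10/7 ≈ 1.4286)
M(k) = 2*k*(-14 + k) (M(k) = (k + k)*(k - 14) = (2*k)*(-14 + k) = 2*k*(-14 + k))
s(c) = 34*c*(-14 + c) (s(c) = 17*(2*c*(-14 + c)) = 34*c*(-14 + c))
-s((W*0)*11) = -34*((10/7)*0)*11*(-14 + ((10/7)*0)*11) = -34*0*11*(-14 + 0*11) = -34*0*(-14 + 0) = -34*0*(-14) = -1*0 = 0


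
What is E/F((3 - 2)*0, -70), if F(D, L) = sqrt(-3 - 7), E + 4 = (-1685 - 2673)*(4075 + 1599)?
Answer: 12363648*I*sqrt(10)/5 ≈ 7.8195e+6*I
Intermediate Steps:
E = -24727296 (E = -4 + (-1685 - 2673)*(4075 + 1599) = -4 - 4358*5674 = -4 - 24727292 = -24727296)
F(D, L) = I*sqrt(10) (F(D, L) = sqrt(-10) = I*sqrt(10))
E/F((3 - 2)*0, -70) = -24727296*(-I*sqrt(10)/10) = -(-12363648)*I*sqrt(10)/5 = 12363648*I*sqrt(10)/5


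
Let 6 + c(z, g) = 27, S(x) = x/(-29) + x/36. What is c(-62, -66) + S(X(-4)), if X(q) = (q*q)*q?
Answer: 5593/261 ≈ 21.429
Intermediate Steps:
X(q) = q³ (X(q) = q²*q = q³)
S(x) = -7*x/1044 (S(x) = x*(-1/29) + x*(1/36) = -x/29 + x/36 = -7*x/1044)
c(z, g) = 21 (c(z, g) = -6 + 27 = 21)
c(-62, -66) + S(X(-4)) = 21 - 7/1044*(-4)³ = 21 - 7/1044*(-64) = 21 + 112/261 = 5593/261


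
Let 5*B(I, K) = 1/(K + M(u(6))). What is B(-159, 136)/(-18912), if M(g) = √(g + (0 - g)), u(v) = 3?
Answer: -1/12860160 ≈ -7.7760e-8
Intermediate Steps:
M(g) = 0 (M(g) = √(g - g) = √0 = 0)
B(I, K) = 1/(5*K) (B(I, K) = 1/(5*(K + 0)) = 1/(5*K))
B(-159, 136)/(-18912) = ((⅕)/136)/(-18912) = ((⅕)*(1/136))*(-1/18912) = (1/680)*(-1/18912) = -1/12860160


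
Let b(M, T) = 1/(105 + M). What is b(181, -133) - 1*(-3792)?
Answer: 1084513/286 ≈ 3792.0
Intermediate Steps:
b(181, -133) - 1*(-3792) = 1/(105 + 181) - 1*(-3792) = 1/286 + 3792 = 1084513/286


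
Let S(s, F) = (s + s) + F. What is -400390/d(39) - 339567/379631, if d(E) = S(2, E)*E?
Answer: -152569909949/636641187 ≈ -239.65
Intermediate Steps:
S(s, F) = F + 2*s (S(s, F) = 2*s + F = F + 2*s)
d(E) = E*(4 + E) (d(E) = (E + 2*2)*E = (E + 4)*E = (4 + E)*E = E*(4 + E))
-400390/d(39) - 339567/379631 = -400390*1/(39*(4 + 39)) - 339567/379631 = -400390/(39*43) - 339567*1/379631 = -400390/1677 - 339567/379631 = -152569909949/636641187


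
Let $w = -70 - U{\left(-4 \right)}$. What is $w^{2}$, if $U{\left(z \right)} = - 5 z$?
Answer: $8100$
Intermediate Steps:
$w = -90$ ($w = -70 - \left(-5\right) \left(-4\right) = -70 - 20 = -90$)
$w^{2} = \left(-90\right)^{2} = 8100$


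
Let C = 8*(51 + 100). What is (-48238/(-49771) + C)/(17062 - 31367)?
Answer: -60171606/711974155 ≈ -0.084514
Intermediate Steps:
C = 1208 (C = 8*151 = 1208)
(-48238/(-49771) + C)/(17062 - 31367) = (-48238/(-49771) + 1208)/(17062 - 31367) = (-48238*(-1/49771) + 1208)/(-14305) = (48238/49771 + 1208)*(-1/14305) = (60171606/49771)*(-1/14305) = -60171606/711974155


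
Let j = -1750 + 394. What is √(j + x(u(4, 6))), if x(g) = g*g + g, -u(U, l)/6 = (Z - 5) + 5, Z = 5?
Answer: 9*I*√6 ≈ 22.045*I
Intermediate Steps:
u(U, l) = -30 (u(U, l) = -6*((5 - 5) + 5) = -6*(0 + 5) = -6*5 = -30)
j = -1356
x(g) = g + g² (x(g) = g² + g = g + g²)
√(j + x(u(4, 6))) = √(-1356 - 30*(1 - 30)) = √(-1356 - 30*(-29)) = √(-1356 + 870) = √(-486) = 9*I*√6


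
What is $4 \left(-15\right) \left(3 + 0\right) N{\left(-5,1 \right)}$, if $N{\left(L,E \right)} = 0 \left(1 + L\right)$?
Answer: $0$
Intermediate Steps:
$N{\left(L,E \right)} = 0$
$4 \left(-15\right) \left(3 + 0\right) N{\left(-5,1 \right)} = 4 \left(-15\right) \left(3 + 0\right) 0 = - 60 \cdot 3 \cdot 0 = \left(-60\right) 0 = 0$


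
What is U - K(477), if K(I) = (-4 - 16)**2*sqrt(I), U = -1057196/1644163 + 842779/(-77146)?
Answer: -1467224491593/126840598798 - 1200*sqrt(53) ≈ -8747.7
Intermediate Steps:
U = -1467224491593/126840598798 (U = -1057196*1/1644163 + 842779*(-1/77146) = -1057196/1644163 - 842779/77146 = -1467224491593/126840598798 ≈ -11.567)
K(I) = 400*sqrt(I) (K(I) = (-20)**2*sqrt(I) = 400*sqrt(I))
U - K(477) = -1467224491593/126840598798 - 400*sqrt(477) = -1467224491593/126840598798 - 400*3*sqrt(53) = -1467224491593/126840598798 - 1200*sqrt(53)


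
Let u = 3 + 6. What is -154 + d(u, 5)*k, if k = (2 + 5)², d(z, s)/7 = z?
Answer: 2933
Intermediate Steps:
u = 9
d(z, s) = 7*z
k = 49 (k = 7² = 49)
-154 + d(u, 5)*k = -154 + (7*9)*49 = -154 + 63*49 = -154 + 3087 = 2933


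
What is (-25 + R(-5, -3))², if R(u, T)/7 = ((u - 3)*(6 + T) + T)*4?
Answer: 609961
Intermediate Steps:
R(u, T) = 28*T + 28*(-3 + u)*(6 + T) (R(u, T) = 7*(((u - 3)*(6 + T) + T)*4) = 7*(((-3 + u)*(6 + T) + T)*4) = 7*((T + (-3 + u)*(6 + T))*4) = 7*(4*T + 4*(-3 + u)*(6 + T)) = 28*T + 28*(-3 + u)*(6 + T))
(-25 + R(-5, -3))² = (-25 + (-504 - 56*(-3) + 168*(-5) + 28*(-3)*(-5)))² = (-25 + (-504 + 168 - 840 + 420))² = (-25 - 756)² = (-781)² = 609961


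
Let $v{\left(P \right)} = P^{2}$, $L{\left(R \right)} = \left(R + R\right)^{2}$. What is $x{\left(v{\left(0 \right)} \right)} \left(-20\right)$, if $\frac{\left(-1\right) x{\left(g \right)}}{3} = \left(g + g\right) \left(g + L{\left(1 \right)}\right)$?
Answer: $0$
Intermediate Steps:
$L{\left(R \right)} = 4 R^{2}$ ($L{\left(R \right)} = \left(2 R\right)^{2} = 4 R^{2}$)
$x{\left(g \right)} = - 6 g \left(4 + g\right)$ ($x{\left(g \right)} = - 3 \left(g + g\right) \left(g + 4 \cdot 1^{2}\right) = - 3 \cdot 2 g \left(g + 4 \cdot 1\right) = - 3 \cdot 2 g \left(g + 4\right) = - 3 \cdot 2 g \left(4 + g\right) = - 6 g \left(4 + g\right)$)
$x{\left(v{\left(0 \right)} \right)} \left(-20\right) = - 6 \cdot 0^{2} \left(4 + 0^{2}\right) \left(-20\right) = \left(-6\right) 0 \left(4 + 0\right) \left(-20\right) = \left(-6\right) 0 \cdot 4 \left(-20\right) = 0 \left(-20\right) = 0$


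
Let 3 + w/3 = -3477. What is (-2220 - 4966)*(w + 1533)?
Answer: 64005702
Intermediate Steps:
w = -10440 (w = -9 + 3*(-3477) = -9 - 10431 = -10440)
(-2220 - 4966)*(w + 1533) = (-2220 - 4966)*(-10440 + 1533) = -7186*(-8907) = 64005702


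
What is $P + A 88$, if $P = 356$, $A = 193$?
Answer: $17340$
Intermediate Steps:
$P + A 88 = 356 + 193 \cdot 88 = 356 + 16984 = 17340$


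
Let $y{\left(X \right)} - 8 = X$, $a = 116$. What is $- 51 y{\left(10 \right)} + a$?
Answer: $-802$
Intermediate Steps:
$y{\left(X \right)} = 8 + X$
$- 51 y{\left(10 \right)} + a = - 51 \left(8 + 10\right) + 116 = \left(-51\right) 18 + 116 = -918 + 116 = -802$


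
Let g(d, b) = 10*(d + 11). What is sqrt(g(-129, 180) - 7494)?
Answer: I*sqrt(8674) ≈ 93.134*I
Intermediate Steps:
g(d, b) = 110 + 10*d (g(d, b) = 10*(11 + d) = 110 + 10*d)
sqrt(g(-129, 180) - 7494) = sqrt((110 + 10*(-129)) - 7494) = sqrt((110 - 1290) - 7494) = sqrt(-1180 - 7494) = sqrt(-8674) = I*sqrt(8674)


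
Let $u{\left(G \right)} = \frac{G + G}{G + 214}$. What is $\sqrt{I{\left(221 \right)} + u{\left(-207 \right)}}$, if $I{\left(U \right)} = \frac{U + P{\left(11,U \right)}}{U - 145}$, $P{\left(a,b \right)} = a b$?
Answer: $\frac{5 i \sqrt{17157}}{133} \approx 4.9242 i$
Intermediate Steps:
$u{\left(G \right)} = \frac{2 G}{214 + G}$
$I{\left(U \right)} = \frac{12 U}{-145 + U}$ ($I{\left(U \right)} = \frac{U + 11 U}{U - 145} = \frac{12 U}{-145 + U}$)
$\sqrt{I{\left(221 \right)} + u{\left(-207 \right)}} = \sqrt{12 \cdot 221 \frac{1}{-145 + 221} + 2 \left(-207\right) \frac{1}{214 - 207}} = \sqrt{12 \cdot 221 \cdot \frac{1}{76} + 2 \left(-207\right) \frac{1}{7}} = \sqrt{\frac{663}{19} - \frac{414}{7}} = \sqrt{- \frac{3225}{133}} = \frac{5 i \sqrt{17157}}{133}$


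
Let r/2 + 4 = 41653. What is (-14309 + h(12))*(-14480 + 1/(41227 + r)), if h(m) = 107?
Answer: 25607938629798/124525 ≈ 2.0565e+8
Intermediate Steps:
r = 83298 (r = -8 + 2*41653 = -8 + 83306 = 83298)
(-14309 + h(12))*(-14480 + 1/(41227 + r)) = (-14309 + 107)*(-14480 + 1/(41227 + 83298)) = -14202*(-14480 + 1/124525) = -14202*(-1803121999/124525) = 25607938629798/124525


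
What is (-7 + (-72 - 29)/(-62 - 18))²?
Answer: 210681/6400 ≈ 32.919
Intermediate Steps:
(-7 + (-72 - 29)/(-62 - 18))² = (-7 - 101/(-80))² = (-7 - 101*(-1/80))² = (-7 + 101/80)² = (-459/80)² = 210681/6400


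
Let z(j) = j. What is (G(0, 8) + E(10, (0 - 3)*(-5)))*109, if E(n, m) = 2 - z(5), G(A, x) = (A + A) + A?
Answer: -327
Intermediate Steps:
G(A, x) = 3*A (G(A, x) = 2*A + A = 3*A)
E(n, m) = -3 (E(n, m) = 2 - 1*5 = 2 - 5 = -3)
(G(0, 8) + E(10, (0 - 3)*(-5)))*109 = (3*0 - 3)*109 = (0 - 3)*109 = -3*109 = -327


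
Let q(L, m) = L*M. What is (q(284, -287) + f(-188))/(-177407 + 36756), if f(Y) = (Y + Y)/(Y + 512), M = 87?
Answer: -2001254/11392731 ≈ -0.17566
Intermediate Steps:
f(Y) = 2*Y/(512 + Y) (f(Y) = (2*Y)/(512 + Y) = 2*Y/(512 + Y))
q(L, m) = 87*L (q(L, m) = L*87 = 87*L)
(q(284, -287) + f(-188))/(-177407 + 36756) = (87*284 + 2*(-188)/(512 - 188))/(-177407 + 36756) = (24708 + 2*(-188)/324)/(-140651) = (24708 + 2*(-188)*(1/324))*(-1/140651) = (24708 - 94/81)*(-1/140651) = (2001254/81)*(-1/140651) = -2001254/11392731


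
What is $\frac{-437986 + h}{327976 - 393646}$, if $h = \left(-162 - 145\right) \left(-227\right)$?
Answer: $\frac{368297}{65670} \approx 5.6083$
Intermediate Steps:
$h = 69689$ ($h = \left(-307\right) \left(-227\right) = 69689$)
$\frac{-437986 + h}{327976 - 393646} = \frac{-437986 + 69689}{327976 - 393646} = - \frac{368297}{-65670} = \left(-368297\right) \left(- \frac{1}{65670}\right) = \frac{368297}{65670}$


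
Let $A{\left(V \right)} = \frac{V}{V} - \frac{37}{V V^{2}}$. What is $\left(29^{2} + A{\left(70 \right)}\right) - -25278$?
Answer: $\frac{8959159963}{343000} \approx 26120.0$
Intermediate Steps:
$A{\left(V \right)} = 1 - \frac{37}{V^{3}}$
$\left(29^{2} + A{\left(70 \right)}\right) - -25278 = \left(29^{2} + \left(1 - \frac{37}{343000}\right)\right) - -25278 = \left(841 + \left(1 - \frac{37}{343000}\right)\right) + 25278 = \left(841 + \frac{342963}{343000}\right) + 25278 = \frac{288805963}{343000} + 25278 = \frac{8959159963}{343000}$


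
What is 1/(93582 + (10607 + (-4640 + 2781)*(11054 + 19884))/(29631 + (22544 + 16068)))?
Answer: 68243/6328813291 ≈ 1.0783e-5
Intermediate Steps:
1/(93582 + (10607 + (-4640 + 2781)*(11054 + 19884))/(29631 + (22544 + 16068))) = 1/(93582 + (10607 - 1859*30938)/(29631 + 38612)) = 1/(93582 + (10607 - 57513742)/68243) = 1/(93582 - 57503135*1/68243) = 1/(93582 - 57503135/68243) = 1/(6328813291/68243) = 68243/6328813291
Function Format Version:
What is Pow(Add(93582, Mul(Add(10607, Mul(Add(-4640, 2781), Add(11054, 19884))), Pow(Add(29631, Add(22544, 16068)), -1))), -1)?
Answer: Rational(68243, 6328813291) ≈ 1.0783e-5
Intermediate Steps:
Pow(Add(93582, Mul(Add(10607, Mul(Add(-4640, 2781), Add(11054, 19884))), Pow(Add(29631, Add(22544, 16068)), -1))), -1) = Pow(Add(93582, Mul(Add(10607, Mul(-1859, 30938)), Pow(Add(29631, 38612), -1))), -1) = Pow(Add(93582, Mul(Add(10607, -57513742), Pow(68243, -1))), -1) = Pow(Add(93582, Mul(-57503135, Rational(1, 68243))), -1) = Pow(Add(93582, Rational(-57503135, 68243)), -1) = Pow(Rational(6328813291, 68243), -1) = Rational(68243, 6328813291)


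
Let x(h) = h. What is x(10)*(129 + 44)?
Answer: 1730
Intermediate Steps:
x(10)*(129 + 44) = 10*(129 + 44) = 10*173 = 1730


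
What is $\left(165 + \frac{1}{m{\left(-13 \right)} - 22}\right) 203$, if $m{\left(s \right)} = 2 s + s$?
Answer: $\frac{2042992}{61} \approx 33492.0$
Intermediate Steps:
$m{\left(s \right)} = 3 s$
$\left(165 + \frac{1}{m{\left(-13 \right)} - 22}\right) 203 = \left(165 + \frac{1}{3 \left(-13\right) - 22}\right) 203 = \left(165 + \frac{1}{-39 - 22}\right) 203 = \left(165 + \frac{1}{-61}\right) 203 = \left(165 - \frac{1}{61}\right) 203 = \frac{10064}{61} \cdot 203 = \frac{2042992}{61}$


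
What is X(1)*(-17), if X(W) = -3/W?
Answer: 51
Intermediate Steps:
X(1)*(-17) = -3/1*(-17) = -3*1*(-17) = -3*(-17) = 51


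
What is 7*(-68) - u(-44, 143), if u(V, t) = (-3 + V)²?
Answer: -2685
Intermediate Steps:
7*(-68) - u(-44, 143) = 7*(-68) - (-3 - 44)² = -476 - 1*(-47)² = -476 - 1*2209 = -476 - 2209 = -2685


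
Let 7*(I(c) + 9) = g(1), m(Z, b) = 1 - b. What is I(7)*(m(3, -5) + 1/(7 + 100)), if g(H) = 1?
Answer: -39866/749 ≈ -53.226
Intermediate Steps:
I(c) = -62/7 (I(c) = -9 + (⅐)*1 = -9 + ⅐ = -62/7)
I(7)*(m(3, -5) + 1/(7 + 100)) = -62*((1 - 1*(-5)) + 1/(7 + 100))/7 = -62*((1 + 5) + 1/107)/7 = -62*(6 + 1/107)/7 = -62/7*643/107 = -39866/749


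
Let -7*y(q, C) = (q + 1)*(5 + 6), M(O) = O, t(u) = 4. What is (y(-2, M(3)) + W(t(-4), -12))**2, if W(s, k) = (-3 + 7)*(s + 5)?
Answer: 69169/49 ≈ 1411.6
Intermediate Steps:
y(q, C) = -11/7 - 11*q/7 (y(q, C) = -(q + 1)*(5 + 6)/7 = -(1 + q)*11/7 = -(11 + 11*q)/7 = -11/7 - 11*q/7)
W(s, k) = 20 + 4*s (W(s, k) = 4*(5 + s) = 20 + 4*s)
(y(-2, M(3)) + W(t(-4), -12))**2 = ((-11/7 - 11/7*(-2)) + (20 + 4*4))**2 = ((-11/7 + 22/7) + (20 + 16))**2 = (11/7 + 36)**2 = (263/7)**2 = 69169/49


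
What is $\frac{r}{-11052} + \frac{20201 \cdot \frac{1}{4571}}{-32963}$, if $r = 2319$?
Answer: $- \frac{116545324313}{555082548132} \approx -0.20996$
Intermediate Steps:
$\frac{r}{-11052} + \frac{20201 \cdot \frac{1}{4571}}{-32963} = \frac{2319}{-11052} + \frac{20201 \cdot \frac{1}{4571}}{-32963} = 2319 \left(- \frac{1}{11052}\right) + 20201 \cdot \frac{1}{4571} \left(- \frac{1}{32963}\right) = - \frac{773}{3684} + \frac{20201}{4571} \left(- \frac{1}{32963}\right) = - \frac{773}{3684} - \frac{20201}{150673873} = - \frac{116545324313}{555082548132}$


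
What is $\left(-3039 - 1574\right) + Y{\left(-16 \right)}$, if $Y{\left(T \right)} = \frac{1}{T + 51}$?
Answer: $- \frac{161454}{35} \approx -4613.0$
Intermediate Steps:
$Y{\left(T \right)} = \frac{1}{51 + T}$
$\left(-3039 - 1574\right) + Y{\left(-16 \right)} = \left(-3039 - 1574\right) + \frac{1}{51 - 16} = \left(-3039 - 1574\right) + \frac{1}{35} = -4613 + \frac{1}{35} = - \frac{161454}{35}$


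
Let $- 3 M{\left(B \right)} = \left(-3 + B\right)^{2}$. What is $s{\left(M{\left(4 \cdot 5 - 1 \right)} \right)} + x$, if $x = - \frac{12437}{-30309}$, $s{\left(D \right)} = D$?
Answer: $- \frac{857977}{10103} \approx -84.923$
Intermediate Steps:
$M{\left(B \right)} = - \frac{\left(-3 + B\right)^{2}}{3}$
$x = \frac{12437}{30309}$ ($x = \left(-12437\right) \left(- \frac{1}{30309}\right) = \frac{12437}{30309} \approx 0.41034$)
$s{\left(M{\left(4 \cdot 5 - 1 \right)} \right)} + x = - \frac{\left(-3 + \left(4 \cdot 5 - 1\right)\right)^{2}}{3} + \frac{12437}{30309} = - \frac{\left(-3 + \left(20 - 1\right)\right)^{2}}{3} + \frac{12437}{30309} = - \frac{\left(-3 + 19\right)^{2}}{3} + \frac{12437}{30309} = - \frac{16^{2}}{3} + \frac{12437}{30309} = \left(- \frac{1}{3}\right) 256 + \frac{12437}{30309} = - \frac{256}{3} + \frac{12437}{30309} = - \frac{857977}{10103}$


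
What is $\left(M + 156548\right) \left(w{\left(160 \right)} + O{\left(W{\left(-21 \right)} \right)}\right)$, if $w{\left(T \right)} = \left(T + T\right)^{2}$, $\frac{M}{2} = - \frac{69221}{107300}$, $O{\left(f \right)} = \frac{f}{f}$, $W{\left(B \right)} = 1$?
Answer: $\frac{860038450980579}{53650} \approx 1.6031 \cdot 10^{10}$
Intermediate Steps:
$O{\left(f \right)} = 1$
$M = - \frac{69221}{53650}$ ($M = 2 \left(- \frac{69221}{107300}\right) = - \frac{69221}{53650} \approx -1.2902$)
$w{\left(T \right)} = 4 T^{2}$ ($w{\left(T \right)} = \left(2 T\right)^{2} = 4 T^{2}$)
$\left(M + 156548\right) \left(w{\left(160 \right)} + O{\left(W{\left(-21 \right)} \right)}\right) = \left(- \frac{69221}{53650} + 156548\right) \left(4 \cdot 160^{2} + 1\right) = \frac{8398730979 \left(4 \cdot 25600 + 1\right)}{53650} = \frac{8398730979 \left(102400 + 1\right)}{53650} = \frac{8398730979}{53650} \cdot 102401 = \frac{860038450980579}{53650}$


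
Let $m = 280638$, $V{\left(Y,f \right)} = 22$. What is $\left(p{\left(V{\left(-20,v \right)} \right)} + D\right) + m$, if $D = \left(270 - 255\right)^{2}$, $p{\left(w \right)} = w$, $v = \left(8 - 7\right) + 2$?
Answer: $280885$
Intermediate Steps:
$v = 3$ ($v = 1 + 2 = 3$)
$D = 225$ ($D = 15^{2} = 225$)
$\left(p{\left(V{\left(-20,v \right)} \right)} + D\right) + m = \left(22 + 225\right) + 280638 = 247 + 280638 = 280885$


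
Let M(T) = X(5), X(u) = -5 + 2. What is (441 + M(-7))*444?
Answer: 194472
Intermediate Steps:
X(u) = -3
M(T) = -3
(441 + M(-7))*444 = (441 - 3)*444 = 438*444 = 194472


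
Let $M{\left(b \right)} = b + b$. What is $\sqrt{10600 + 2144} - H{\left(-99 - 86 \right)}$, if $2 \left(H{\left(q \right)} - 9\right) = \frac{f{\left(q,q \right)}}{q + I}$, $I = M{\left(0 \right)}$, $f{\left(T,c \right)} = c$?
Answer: $- \frac{19}{2} + 6 \sqrt{354} \approx 103.39$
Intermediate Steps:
$M{\left(b \right)} = 2 b$
$I = 0$ ($I = 2 \cdot 0 = 0$)
$H{\left(q \right)} = \frac{19}{2}$ ($H{\left(q \right)} = 9 + \frac{q \frac{1}{q + 0}}{2} = 9 + \frac{q \frac{1}{q}}{2} = 9 + \frac{1}{2} \cdot 1 = 9 + \frac{1}{2} = \frac{19}{2}$)
$\sqrt{10600 + 2144} - H{\left(-99 - 86 \right)} = \sqrt{10600 + 2144} - \frac{19}{2} = \sqrt{12744} - \frac{19}{2} = 6 \sqrt{354} - \frac{19}{2} = - \frac{19}{2} + 6 \sqrt{354}$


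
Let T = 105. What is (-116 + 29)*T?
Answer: -9135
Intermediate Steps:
(-116 + 29)*T = (-116 + 29)*105 = -87*105 = -9135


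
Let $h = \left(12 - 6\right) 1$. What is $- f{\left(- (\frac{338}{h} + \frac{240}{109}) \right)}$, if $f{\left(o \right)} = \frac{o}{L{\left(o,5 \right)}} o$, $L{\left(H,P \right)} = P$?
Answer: $- \frac{366377881}{534645} \approx -685.27$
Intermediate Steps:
$h = 6$ ($h = 6 \cdot 1 = 6$)
$f{\left(o \right)} = \frac{o^{2}}{5}$ ($f{\left(o \right)} = \frac{o}{5} o = \frac{o^{2}}{5}$)
$- f{\left(- (\frac{338}{h} + \frac{240}{109}) \right)} = - \frac{\left(- (\frac{338}{6} + \frac{240}{109})\right)^{2}}{5} = - \frac{\left(- (338 \cdot \frac{1}{6} + 240 \cdot \frac{1}{109})\right)^{2}}{5} = - \frac{\left(- (\frac{169}{3} + \frac{240}{109})\right)^{2}}{5} = - \frac{\left(\left(-1\right) \frac{19141}{327}\right)^{2}}{5} = - \frac{\left(- \frac{19141}{327}\right)^{2}}{5} = - \frac{366377881}{5 \cdot 106929} = \left(-1\right) \frac{366377881}{534645} = - \frac{366377881}{534645}$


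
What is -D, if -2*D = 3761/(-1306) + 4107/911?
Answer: 1937471/2379532 ≈ 0.81422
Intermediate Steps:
D = -1937471/2379532 (D = -(3761/(-1306) + 4107/911)/2 = -(3761*(-1/1306) + 4107*(1/911))/2 = -(-3761/1306 + 4107/911)/2 = -1/2*1937471/1189766 = -1937471/2379532 ≈ -0.81422)
-D = -1*(-1937471/2379532) = 1937471/2379532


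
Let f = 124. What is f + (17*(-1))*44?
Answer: -624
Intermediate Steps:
f + (17*(-1))*44 = 124 + (17*(-1))*44 = 124 - 17*44 = 124 - 748 = -624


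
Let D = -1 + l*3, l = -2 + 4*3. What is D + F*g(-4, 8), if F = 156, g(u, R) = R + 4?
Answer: 1901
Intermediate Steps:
g(u, R) = 4 + R
l = 10 (l = -2 + 12 = 10)
D = 29 (D = -1 + 10*3 = -1 + 30 = 29)
D + F*g(-4, 8) = 29 + 156*(4 + 8) = 29 + 156*12 = 29 + 1872 = 1901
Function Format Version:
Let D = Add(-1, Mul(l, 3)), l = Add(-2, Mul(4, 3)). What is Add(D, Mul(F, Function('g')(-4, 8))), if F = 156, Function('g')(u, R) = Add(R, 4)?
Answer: 1901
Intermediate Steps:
Function('g')(u, R) = Add(4, R)
l = 10 (l = Add(-2, 12) = 10)
D = 29 (D = Add(-1, Mul(10, 3)) = Add(-1, 30) = 29)
Add(D, Mul(F, Function('g')(-4, 8))) = Add(29, Mul(156, Add(4, 8))) = Add(29, Mul(156, 12)) = Add(29, 1872) = 1901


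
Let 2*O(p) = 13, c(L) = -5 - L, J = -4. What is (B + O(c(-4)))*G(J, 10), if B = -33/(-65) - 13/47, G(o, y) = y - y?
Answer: 0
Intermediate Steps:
G(o, y) = 0
O(p) = 13/2 (O(p) = (½)*13 = 13/2)
B = 706/3055 (B = -33*(-1/65) - 13*1/47 = 33/65 - 13/47 = 706/3055 ≈ 0.23110)
(B + O(c(-4)))*G(J, 10) = (706/3055 + 13/2)*0 = (41127/6110)*0 = 0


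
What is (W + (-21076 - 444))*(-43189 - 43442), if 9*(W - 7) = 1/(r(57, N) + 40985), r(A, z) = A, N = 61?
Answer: 229469027720701/123126 ≈ 1.8637e+9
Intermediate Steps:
W = 2585647/369378 (W = 7 + 1/(9*(57 + 40985)) = 7 + (⅑)/41042 = 7 + (⅑)*(1/41042) = 7 + 1/369378 = 2585647/369378 ≈ 7.0000)
(W + (-21076 - 444))*(-43189 - 43442) = (2585647/369378 + (-21076 - 444))*(-43189 - 43442) = (2585647/369378 - 21520)*(-86631) = -7946428913/369378*(-86631) = 229469027720701/123126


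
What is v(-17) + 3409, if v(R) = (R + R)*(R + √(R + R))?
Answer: 3987 - 34*I*√34 ≈ 3987.0 - 198.25*I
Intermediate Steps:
v(R) = 2*R*(R + √2*√R) (v(R) = (2*R)*(R + √(2*R)) = (2*R)*(R + √2*√R) = 2*R*(R + √2*√R))
v(-17) + 3409 = (2*(-17)² + 2*√2*(-17)^(3/2)) + 3409 = (2*289 + 2*√2*(-17*I*√17)) + 3409 = (578 - 34*I*√34) + 3409 = 3987 - 34*I*√34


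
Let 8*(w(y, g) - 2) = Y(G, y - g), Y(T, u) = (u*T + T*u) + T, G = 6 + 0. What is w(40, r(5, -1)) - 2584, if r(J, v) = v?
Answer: -10079/4 ≈ -2519.8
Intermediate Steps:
G = 6
Y(T, u) = T + 2*T*u (Y(T, u) = (T*u + T*u) + T = 2*T*u + T = T + 2*T*u)
w(y, g) = 11/4 - 3*g/2 + 3*y/2 (w(y, g) = 2 + (6*(1 + 2*(y - g)))/8 = 2 + (6*(1 + (-2*g + 2*y)))/8 = 2 + (6*(1 - 2*g + 2*y))/8 = 2 + (6 - 12*g + 12*y)/8 = 2 + (3/4 - 3*g/2 + 3*y/2) = 11/4 - 3*g/2 + 3*y/2)
w(40, r(5, -1)) - 2584 = (11/4 - 3/2*(-1) + (3/2)*40) - 2584 = (11/4 + 3/2 + 60) - 2584 = 257/4 - 2584 = -10079/4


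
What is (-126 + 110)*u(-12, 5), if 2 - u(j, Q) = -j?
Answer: 160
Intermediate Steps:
u(j, Q) = 2 + j (u(j, Q) = 2 - (-1)*j = 2 + j)
(-126 + 110)*u(-12, 5) = (-126 + 110)*(2 - 12) = -16*(-10) = 160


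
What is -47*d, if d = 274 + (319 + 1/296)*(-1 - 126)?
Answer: 559810937/296 ≈ 1.8913e+6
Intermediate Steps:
d = -11910871/296 (d = 274 + (319 + 1/296)*(-127) = 274 + (94425/296)*(-127) = 274 - 11991975/296 = -11910871/296 ≈ -40239.)
-47*d = -47*(-11910871/296) = 559810937/296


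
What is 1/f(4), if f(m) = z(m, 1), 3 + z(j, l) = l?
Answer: -½ ≈ -0.50000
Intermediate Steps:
z(j, l) = -3 + l
f(m) = -2 (f(m) = -3 + 1 = -2)
1/f(4) = 1/(-2) = -½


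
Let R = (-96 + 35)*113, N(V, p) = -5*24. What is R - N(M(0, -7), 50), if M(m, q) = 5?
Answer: -6773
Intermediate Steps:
N(V, p) = -120
R = -6893 (R = -61*113 = -6893)
R - N(M(0, -7), 50) = -6893 - 1*(-120) = -6893 + 120 = -6773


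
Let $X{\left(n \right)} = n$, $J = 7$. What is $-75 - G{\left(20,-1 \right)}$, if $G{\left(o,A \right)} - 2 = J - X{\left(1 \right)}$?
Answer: $-83$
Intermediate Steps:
$G{\left(o,A \right)} = 8$ ($G{\left(o,A \right)} = 2 + \left(7 - 1\right) = 2 + 6 = 8$)
$-75 - G{\left(20,-1 \right)} = -75 - 8 = -83$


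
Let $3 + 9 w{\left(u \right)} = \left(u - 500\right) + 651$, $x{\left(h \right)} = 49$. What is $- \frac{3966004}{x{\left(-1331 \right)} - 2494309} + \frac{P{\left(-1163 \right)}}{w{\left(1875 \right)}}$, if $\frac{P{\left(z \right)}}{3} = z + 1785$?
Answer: $\frac{12477957133}{1261471995} \approx 9.8916$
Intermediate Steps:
$P{\left(z \right)} = 5355 + 3 z$ ($P{\left(z \right)} = 3 \left(z + 1785\right) = 3 \left(1785 + z\right) = 5355 + 3 z$)
$w{\left(u \right)} = \frac{148}{9} + \frac{u}{9}$ ($w{\left(u \right)} = - \frac{1}{3} + \frac{\left(u - 500\right) + 651}{9} = - \frac{1}{3} + \frac{\left(-500 + u\right) + 651}{9} = - \frac{1}{3} + \frac{151 + u}{9} = - \frac{1}{3} + \left(\frac{151}{9} + \frac{u}{9}\right) = \frac{148}{9} + \frac{u}{9}$)
$- \frac{3966004}{x{\left(-1331 \right)} - 2494309} + \frac{P{\left(-1163 \right)}}{w{\left(1875 \right)}} = - \frac{3966004}{49 - 2494309} + \frac{5355 + 3 \left(-1163\right)}{\frac{148}{9} + \frac{1}{9} \cdot 1875} = - \frac{3966004}{49 - 2494309} + \frac{5355 - 3489}{\frac{148}{9} + \frac{625}{3}} = - \frac{3966004}{-2494260} + \frac{1866}{\frac{2023}{9}} = \left(-3966004\right) \left(- \frac{1}{2494260}\right) + 1866 \cdot \frac{9}{2023} = \frac{991501}{623565} + \frac{16794}{2023} = \frac{12477957133}{1261471995}$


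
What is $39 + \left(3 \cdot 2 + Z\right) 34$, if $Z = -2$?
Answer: $175$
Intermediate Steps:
$39 + \left(3 \cdot 2 + Z\right) 34 = 39 + \left(3 \cdot 2 - 2\right) 34 = 39 + \left(6 - 2\right) 34 = 39 + 4 \cdot 34 = 39 + 136 = 175$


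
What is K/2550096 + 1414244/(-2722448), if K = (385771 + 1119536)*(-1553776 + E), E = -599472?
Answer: -45959751917306231/36158873724 ≈ -1.2711e+6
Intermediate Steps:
K = -3241299287136 (K = (385771 + 1119536)*(-1553776 - 599472) = 1505307*(-2153248) = -3241299287136)
K/2550096 + 1414244/(-2722448) = -3241299287136/2550096 + 1414244/(-2722448) = -3241299287136*1/2550096 + 1414244*(-1/2722448) = -67527068482/53127 - 353561/680612 = -45959751917306231/36158873724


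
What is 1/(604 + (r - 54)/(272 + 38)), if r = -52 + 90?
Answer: 155/93612 ≈ 0.0016558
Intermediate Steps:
r = 38
1/(604 + (r - 54)/(272 + 38)) = 1/(604 + (38 - 54)/(272 + 38)) = 1/(604 - 16/310) = 1/(604 - 16*1/310) = 1/(604 - 8/155) = 1/(93612/155) = 155/93612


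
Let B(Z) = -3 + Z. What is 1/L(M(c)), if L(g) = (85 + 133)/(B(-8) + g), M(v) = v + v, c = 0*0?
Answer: -11/218 ≈ -0.050459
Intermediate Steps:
c = 0
M(v) = 2*v
L(g) = 218/(-11 + g) (L(g) = (85 + 133)/((-3 - 8) + g) = 218/(-11 + g))
1/L(M(c)) = 1/(218/(-11 + 2*0)) = 1/(218/(-11 + 0)) = 1/(218/(-11)) = 1/(218*(-1/11)) = 1/(-218/11) = -11/218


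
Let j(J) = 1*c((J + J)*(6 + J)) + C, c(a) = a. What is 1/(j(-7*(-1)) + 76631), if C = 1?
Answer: 1/76814 ≈ 1.3018e-5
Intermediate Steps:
j(J) = 1 + 2*J*(6 + J) (j(J) = 1*((J + J)*(6 + J)) + 1 = 1*((2*J)*(6 + J)) + 1 = 1*(2*J*(6 + J)) + 1 = 2*J*(6 + J) + 1 = 1 + 2*J*(6 + J))
1/(j(-7*(-1)) + 76631) = 1/((1 + 2*(-7*(-1))*(6 - 7*(-1))) + 76631) = 1/((1 + 2*7*(6 + 7)) + 76631) = 1/((1 + 2*7*13) + 76631) = 1/((1 + 182) + 76631) = 1/(183 + 76631) = 1/76814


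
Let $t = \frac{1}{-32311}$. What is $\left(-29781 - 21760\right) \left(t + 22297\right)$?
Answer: $- \frac{37132113822006}{32311} \approx -1.1492 \cdot 10^{9}$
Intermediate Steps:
$t = - \frac{1}{32311} \approx -3.0949 \cdot 10^{-5}$
$\left(-29781 - 21760\right) \left(t + 22297\right) = \left(-29781 - 21760\right) \left(- \frac{1}{32311} + 22297\right) = \left(-51541\right) \frac{720438366}{32311} = - \frac{37132113822006}{32311}$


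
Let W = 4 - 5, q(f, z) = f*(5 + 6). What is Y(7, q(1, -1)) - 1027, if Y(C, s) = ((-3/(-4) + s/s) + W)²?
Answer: -16423/16 ≈ -1026.4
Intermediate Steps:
q(f, z) = 11*f (q(f, z) = f*11 = 11*f)
W = -1
Y(C, s) = 9/16 (Y(C, s) = ((-3/(-4) + s/s) - 1)² = ((-3*(-¼) + 1) - 1)² = ((¾ + 1) - 1)² = (7/4 - 1)² = (¾)² = 9/16)
Y(7, q(1, -1)) - 1027 = 9/16 - 1027 = -16423/16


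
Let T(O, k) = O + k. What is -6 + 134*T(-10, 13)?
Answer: 396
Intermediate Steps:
-6 + 134*T(-10, 13) = -6 + 134*(-10 + 13) = -6 + 134*3 = -6 + 402 = 396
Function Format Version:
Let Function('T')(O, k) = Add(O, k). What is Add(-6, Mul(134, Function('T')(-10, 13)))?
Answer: 396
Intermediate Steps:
Add(-6, Mul(134, Function('T')(-10, 13))) = Add(-6, Mul(134, Add(-10, 13))) = Add(-6, Mul(134, 3)) = Add(-6, 402) = 396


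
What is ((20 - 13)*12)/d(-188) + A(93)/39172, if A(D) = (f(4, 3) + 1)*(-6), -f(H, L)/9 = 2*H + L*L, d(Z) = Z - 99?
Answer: -108168/401513 ≈ -0.26940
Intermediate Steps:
d(Z) = -99 + Z
f(H, L) = -18*H - 9*L**2 (f(H, L) = -9*(2*H + L*L) = -9*(2*H + L**2) = -9*(L**2 + 2*H) = -18*H - 9*L**2)
A(D) = 912 (A(D) = ((-18*4 - 9*3**2) + 1)*(-6) = ((-72 - 9*9) + 1)*(-6) = ((-72 - 81) + 1)*(-6) = (-153 + 1)*(-6) = -152*(-6) = 912)
((20 - 13)*12)/d(-188) + A(93)/39172 = ((20 - 13)*12)/(-99 - 188) + 912/39172 = (7*12)/(-287) + 912*(1/39172) = 84*(-1/287) + 228/9793 = -12/41 + 228/9793 = -108168/401513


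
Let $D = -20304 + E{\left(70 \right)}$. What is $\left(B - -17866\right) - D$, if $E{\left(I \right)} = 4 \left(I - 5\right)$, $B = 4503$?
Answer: $42413$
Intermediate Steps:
$E{\left(I \right)} = -20 + 4 I$ ($E{\left(I \right)} = 4 \left(-5 + I\right) = -20 + 4 I$)
$D = -20044$ ($D = -20304 + \left(-20 + 4 \cdot 70\right) = -20304 + \left(-20 + 280\right) = -20304 + 260 = -20044$)
$\left(B - -17866\right) - D = \left(4503 - -17866\right) - -20044 = \left(4503 + 17866\right) + 20044 = 22369 + 20044 = 42413$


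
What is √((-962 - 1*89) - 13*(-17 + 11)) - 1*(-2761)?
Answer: 2761 + I*√973 ≈ 2761.0 + 31.193*I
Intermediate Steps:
√((-962 - 1*89) - 13*(-17 + 11)) - 1*(-2761) = √((-962 - 89) - 13*(-6)) + 2761 = √(-1051 + 78) + 2761 = √(-973) + 2761 = I*√973 + 2761 = 2761 + I*√973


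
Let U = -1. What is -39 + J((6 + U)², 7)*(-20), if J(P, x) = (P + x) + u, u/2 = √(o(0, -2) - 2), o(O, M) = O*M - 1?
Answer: -679 - 40*I*√3 ≈ -679.0 - 69.282*I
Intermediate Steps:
o(O, M) = -1 + M*O (o(O, M) = M*O - 1 = -1 + M*O)
u = 2*I*√3 (u = 2*√((-1 - 2*0) - 2) = 2*√((-1 + 0) - 2) = 2*√(-1 - 2) = 2*√(-3) = 2*(I*√3) = 2*I*√3 ≈ 3.4641*I)
J(P, x) = P + x + 2*I*√3 (J(P, x) = (P + x) + 2*I*√3 = P + x + 2*I*√3)
-39 + J((6 + U)², 7)*(-20) = -39 + ((6 - 1)² + 7 + 2*I*√3)*(-20) = -39 + (5² + 7 + 2*I*√3)*(-20) = -39 + (25 + 7 + 2*I*√3)*(-20) = -39 + (32 + 2*I*√3)*(-20) = -39 + (-640 - 40*I*√3) = -679 - 40*I*√3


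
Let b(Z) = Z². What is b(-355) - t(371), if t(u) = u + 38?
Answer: 125616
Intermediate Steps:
t(u) = 38 + u
b(-355) - t(371) = (-355)² - (38 + 371) = 126025 - 1*409 = 126025 - 409 = 125616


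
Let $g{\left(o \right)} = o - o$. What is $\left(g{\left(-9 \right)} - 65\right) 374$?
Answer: $-24310$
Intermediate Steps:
$g{\left(o \right)} = 0$
$\left(g{\left(-9 \right)} - 65\right) 374 = \left(0 - 65\right) 374 = \left(-65\right) 374 = -24310$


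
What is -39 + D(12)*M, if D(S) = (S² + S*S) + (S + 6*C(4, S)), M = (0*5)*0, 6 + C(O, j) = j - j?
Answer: -39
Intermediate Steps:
C(O, j) = -6 (C(O, j) = -6 + (j - j) = -6 + 0 = -6)
M = 0 (M = 0*0 = 0)
D(S) = -36 + S + 2*S² (D(S) = (S² + S*S) + (S + 6*(-6)) = (S² + S²) + (S - 36) = 2*S² + (-36 + S) = -36 + S + 2*S²)
-39 + D(12)*M = -39 + (-36 + 12 + 2*12²)*0 = -39 + (-36 + 12 + 2*144)*0 = -39 + (-36 + 12 + 288)*0 = -39 + 264*0 = -39 + 0 = -39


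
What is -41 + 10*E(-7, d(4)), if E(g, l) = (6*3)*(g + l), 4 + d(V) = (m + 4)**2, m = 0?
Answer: 859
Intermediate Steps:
d(V) = 12 (d(V) = -4 + (0 + 4)**2 = -4 + 4**2 = -4 + 16 = 12)
E(g, l) = 18*g + 18*l (E(g, l) = 18*(g + l) = 18*g + 18*l)
-41 + 10*E(-7, d(4)) = -41 + 10*(18*(-7) + 18*12) = -41 + 10*(-126 + 216) = -41 + 10*90 = -41 + 900 = 859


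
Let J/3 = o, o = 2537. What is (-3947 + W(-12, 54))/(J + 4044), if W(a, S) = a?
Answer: -107/315 ≈ -0.33968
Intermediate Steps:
J = 7611 (J = 3*2537 = 7611)
(-3947 + W(-12, 54))/(J + 4044) = (-3947 - 12)/(7611 + 4044) = -3959/11655 = -3959*1/11655 = -107/315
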